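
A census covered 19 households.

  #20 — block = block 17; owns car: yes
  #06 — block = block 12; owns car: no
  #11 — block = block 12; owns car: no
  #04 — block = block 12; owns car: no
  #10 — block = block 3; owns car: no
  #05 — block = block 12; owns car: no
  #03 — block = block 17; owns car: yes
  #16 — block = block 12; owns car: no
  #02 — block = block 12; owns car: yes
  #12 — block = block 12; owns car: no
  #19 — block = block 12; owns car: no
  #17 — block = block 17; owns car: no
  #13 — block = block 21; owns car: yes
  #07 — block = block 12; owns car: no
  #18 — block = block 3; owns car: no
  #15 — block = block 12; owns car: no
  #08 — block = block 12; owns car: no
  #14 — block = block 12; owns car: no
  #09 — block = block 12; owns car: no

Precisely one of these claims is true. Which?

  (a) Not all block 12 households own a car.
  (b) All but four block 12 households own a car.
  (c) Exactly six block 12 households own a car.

|A| = 13, |A ∩ B| = 1, |A ∖ B| = 12.
(a) requires A ⊄ B (|A ∖ B| ≥ 1): true.
(b) requires |A ∖ B| = 4: false.
(c) requires |A ∩ B| = 6: false.

(a)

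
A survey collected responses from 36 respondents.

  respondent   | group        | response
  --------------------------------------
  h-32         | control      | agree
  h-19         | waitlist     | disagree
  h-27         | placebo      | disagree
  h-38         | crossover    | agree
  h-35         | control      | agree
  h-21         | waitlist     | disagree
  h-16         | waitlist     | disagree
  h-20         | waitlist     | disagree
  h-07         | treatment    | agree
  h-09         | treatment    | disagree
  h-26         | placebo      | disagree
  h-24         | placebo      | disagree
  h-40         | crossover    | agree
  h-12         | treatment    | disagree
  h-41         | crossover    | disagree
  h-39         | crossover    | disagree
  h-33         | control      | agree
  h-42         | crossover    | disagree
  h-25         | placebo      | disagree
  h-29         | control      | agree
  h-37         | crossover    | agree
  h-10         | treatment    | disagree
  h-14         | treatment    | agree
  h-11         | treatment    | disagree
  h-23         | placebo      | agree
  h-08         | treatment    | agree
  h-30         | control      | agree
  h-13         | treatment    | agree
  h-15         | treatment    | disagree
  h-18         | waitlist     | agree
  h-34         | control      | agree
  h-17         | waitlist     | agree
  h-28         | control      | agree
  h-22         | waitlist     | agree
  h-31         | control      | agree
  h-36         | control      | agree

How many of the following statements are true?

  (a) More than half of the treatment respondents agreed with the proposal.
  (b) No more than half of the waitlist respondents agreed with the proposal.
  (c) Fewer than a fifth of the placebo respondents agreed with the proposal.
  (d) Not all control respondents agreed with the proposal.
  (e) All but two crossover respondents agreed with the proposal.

1

(a) treatment: |A| = 9, |A ∩ B| = 4; needs |A ∩ B| > |A ∖ B| — false.
(b) waitlist: |A| = 7, |A ∩ B| = 3; needs |A ∩ B| ≤ |A ∖ B| — true.
(c) placebo: |A| = 5, |A ∩ B| = 1; needs |A ∩ B| / |A| < 1/5 — false.
(d) control: |A| = 9, |A ∩ B| = 9; needs A ⊄ B (|A ∖ B| ≥ 1) — false.
(e) crossover: |A| = 6, |A ∩ B| = 3; needs |A ∖ B| = 2 — false.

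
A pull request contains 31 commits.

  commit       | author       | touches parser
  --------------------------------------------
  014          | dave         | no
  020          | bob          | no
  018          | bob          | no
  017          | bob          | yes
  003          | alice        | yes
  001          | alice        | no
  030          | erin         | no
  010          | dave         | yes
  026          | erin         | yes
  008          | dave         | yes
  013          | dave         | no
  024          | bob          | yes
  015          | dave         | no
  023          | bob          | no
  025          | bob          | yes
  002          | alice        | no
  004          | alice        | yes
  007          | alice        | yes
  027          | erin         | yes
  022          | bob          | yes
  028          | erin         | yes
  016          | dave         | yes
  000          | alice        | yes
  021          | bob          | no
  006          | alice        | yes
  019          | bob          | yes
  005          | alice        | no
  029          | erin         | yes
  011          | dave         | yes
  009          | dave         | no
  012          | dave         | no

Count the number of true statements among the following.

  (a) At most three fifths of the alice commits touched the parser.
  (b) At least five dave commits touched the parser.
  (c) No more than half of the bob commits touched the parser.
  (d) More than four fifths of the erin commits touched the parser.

0

(a) alice: |A| = 8, |A ∩ B| = 5; needs |A ∩ B| / |A| ≤ 3/5 — false.
(b) dave: |A| = 9, |A ∩ B| = 4; needs |A ∩ B| ≥ 5 — false.
(c) bob: |A| = 9, |A ∩ B| = 5; needs |A ∩ B| ≤ |A ∖ B| — false.
(d) erin: |A| = 5, |A ∩ B| = 4; needs |A ∩ B| / |A| > 4/5 — false.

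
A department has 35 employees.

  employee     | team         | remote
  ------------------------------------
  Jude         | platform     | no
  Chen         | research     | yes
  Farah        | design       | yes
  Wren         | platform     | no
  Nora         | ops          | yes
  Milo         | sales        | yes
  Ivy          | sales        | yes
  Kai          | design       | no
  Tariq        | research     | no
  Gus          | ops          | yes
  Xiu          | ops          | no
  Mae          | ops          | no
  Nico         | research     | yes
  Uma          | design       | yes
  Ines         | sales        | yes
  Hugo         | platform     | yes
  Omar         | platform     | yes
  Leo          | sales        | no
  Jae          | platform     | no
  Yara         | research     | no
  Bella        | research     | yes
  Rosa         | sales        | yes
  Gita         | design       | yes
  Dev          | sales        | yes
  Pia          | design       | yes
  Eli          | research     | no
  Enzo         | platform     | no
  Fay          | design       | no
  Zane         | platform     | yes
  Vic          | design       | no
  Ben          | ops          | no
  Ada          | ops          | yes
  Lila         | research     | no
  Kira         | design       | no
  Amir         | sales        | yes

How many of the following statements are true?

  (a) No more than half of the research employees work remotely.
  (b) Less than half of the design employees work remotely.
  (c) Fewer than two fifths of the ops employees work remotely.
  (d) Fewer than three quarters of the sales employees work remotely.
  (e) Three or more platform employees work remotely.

(a) research: |A| = 7, |A ∩ B| = 3; needs |A ∩ B| ≤ |A ∖ B| — true.
(b) design: |A| = 8, |A ∩ B| = 4; needs |A ∩ B| < |A ∖ B| — false.
(c) ops: |A| = 6, |A ∩ B| = 3; needs |A ∩ B| / |A| < 2/5 — false.
(d) sales: |A| = 7, |A ∩ B| = 6; needs |A ∩ B| / |A| < 3/4 — false.
(e) platform: |A| = 7, |A ∩ B| = 3; needs |A ∩ B| ≥ 3 — true.

2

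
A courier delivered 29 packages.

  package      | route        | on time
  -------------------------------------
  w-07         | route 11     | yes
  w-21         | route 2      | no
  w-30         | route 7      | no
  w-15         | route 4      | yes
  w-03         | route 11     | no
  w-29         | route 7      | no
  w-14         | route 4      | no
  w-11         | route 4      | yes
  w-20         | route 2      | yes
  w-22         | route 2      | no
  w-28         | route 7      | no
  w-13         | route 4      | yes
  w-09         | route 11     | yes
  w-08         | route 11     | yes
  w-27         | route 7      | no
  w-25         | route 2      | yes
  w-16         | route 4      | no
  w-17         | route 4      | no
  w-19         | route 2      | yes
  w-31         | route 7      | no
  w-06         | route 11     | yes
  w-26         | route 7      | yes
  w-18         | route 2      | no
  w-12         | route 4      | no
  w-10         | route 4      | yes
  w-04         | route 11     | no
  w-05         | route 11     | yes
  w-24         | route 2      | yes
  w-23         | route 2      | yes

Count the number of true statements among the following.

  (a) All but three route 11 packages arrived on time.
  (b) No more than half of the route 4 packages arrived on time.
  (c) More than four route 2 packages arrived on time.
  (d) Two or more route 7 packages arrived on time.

(a) route 11: |A| = 7, |A ∩ B| = 5; needs |A ∖ B| = 3 — false.
(b) route 4: |A| = 8, |A ∩ B| = 4; needs |A ∩ B| ≤ |A ∖ B| — true.
(c) route 2: |A| = 8, |A ∩ B| = 5; needs |A ∩ B| > 4 — true.
(d) route 7: |A| = 6, |A ∩ B| = 1; needs |A ∩ B| ≥ 2 — false.

2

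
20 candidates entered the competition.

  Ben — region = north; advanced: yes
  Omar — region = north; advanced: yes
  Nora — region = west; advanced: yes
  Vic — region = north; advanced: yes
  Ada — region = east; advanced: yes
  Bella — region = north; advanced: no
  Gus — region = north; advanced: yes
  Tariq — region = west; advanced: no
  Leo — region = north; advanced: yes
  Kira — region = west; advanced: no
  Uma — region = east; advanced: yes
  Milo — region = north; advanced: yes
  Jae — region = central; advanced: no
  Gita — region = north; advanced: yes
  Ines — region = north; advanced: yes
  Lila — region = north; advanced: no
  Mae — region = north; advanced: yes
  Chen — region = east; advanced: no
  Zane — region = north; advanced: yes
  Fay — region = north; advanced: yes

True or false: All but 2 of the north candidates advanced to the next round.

True

'All but 2 of the north candidates advanced to the next round' holds iff |A ∖ B| = 2.
A (the restrictor) = {Ben, Omar, Vic, Bella, Gus, Leo, Milo, Gita, Ines, Lila, Mae, Zane, Fay}, |A| = 13.
A ∖ B = {Bella, Lila}, so |A ∖ B| = 2.
|A ∖ B| = 2, so the statement is true.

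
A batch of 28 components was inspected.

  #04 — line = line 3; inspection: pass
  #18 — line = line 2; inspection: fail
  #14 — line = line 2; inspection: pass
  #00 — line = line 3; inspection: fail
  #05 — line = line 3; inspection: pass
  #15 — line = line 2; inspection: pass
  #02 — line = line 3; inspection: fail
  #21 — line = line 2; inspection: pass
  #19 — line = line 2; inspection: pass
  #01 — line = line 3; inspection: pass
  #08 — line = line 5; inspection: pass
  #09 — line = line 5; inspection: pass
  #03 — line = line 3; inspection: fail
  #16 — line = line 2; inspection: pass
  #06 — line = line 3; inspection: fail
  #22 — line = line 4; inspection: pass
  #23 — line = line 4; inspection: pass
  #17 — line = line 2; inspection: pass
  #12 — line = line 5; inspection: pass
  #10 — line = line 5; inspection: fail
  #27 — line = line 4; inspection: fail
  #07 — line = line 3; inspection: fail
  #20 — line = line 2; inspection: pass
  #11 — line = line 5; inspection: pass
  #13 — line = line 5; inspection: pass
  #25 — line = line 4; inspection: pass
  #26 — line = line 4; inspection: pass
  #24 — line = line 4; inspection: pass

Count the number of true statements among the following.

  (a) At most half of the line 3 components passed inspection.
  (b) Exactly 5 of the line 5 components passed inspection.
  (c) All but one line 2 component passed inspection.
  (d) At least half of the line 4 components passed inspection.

(a) line 3: |A| = 8, |A ∩ B| = 3; needs |A ∩ B| ≤ |A ∖ B| — true.
(b) line 5: |A| = 6, |A ∩ B| = 5; needs |A ∩ B| = 5 — true.
(c) line 2: |A| = 8, |A ∩ B| = 7; needs |A ∖ B| = 1 — true.
(d) line 4: |A| = 6, |A ∩ B| = 5; needs |A ∩ B| ≥ |A ∖ B| — true.

4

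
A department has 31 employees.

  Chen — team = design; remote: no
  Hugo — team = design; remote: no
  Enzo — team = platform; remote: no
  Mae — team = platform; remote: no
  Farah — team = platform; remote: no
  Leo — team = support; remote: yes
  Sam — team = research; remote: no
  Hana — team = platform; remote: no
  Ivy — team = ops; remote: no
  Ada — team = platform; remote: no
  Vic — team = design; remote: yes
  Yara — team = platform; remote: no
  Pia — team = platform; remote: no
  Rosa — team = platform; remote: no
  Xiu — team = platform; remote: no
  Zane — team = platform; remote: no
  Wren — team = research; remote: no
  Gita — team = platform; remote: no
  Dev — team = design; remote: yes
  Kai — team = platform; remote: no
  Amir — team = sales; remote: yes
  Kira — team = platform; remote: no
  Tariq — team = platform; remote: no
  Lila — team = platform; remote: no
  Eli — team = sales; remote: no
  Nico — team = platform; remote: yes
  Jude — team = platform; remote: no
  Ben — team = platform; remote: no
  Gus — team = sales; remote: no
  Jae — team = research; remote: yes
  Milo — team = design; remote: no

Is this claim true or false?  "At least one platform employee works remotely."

'At least one platform employee works remotely' holds iff A ∩ B ≠ ∅ (|A ∩ B| ≥ 1).
|A| = 18, |A ∩ B| = 1, |A ∖ B| = 17.
So the statement is true.

True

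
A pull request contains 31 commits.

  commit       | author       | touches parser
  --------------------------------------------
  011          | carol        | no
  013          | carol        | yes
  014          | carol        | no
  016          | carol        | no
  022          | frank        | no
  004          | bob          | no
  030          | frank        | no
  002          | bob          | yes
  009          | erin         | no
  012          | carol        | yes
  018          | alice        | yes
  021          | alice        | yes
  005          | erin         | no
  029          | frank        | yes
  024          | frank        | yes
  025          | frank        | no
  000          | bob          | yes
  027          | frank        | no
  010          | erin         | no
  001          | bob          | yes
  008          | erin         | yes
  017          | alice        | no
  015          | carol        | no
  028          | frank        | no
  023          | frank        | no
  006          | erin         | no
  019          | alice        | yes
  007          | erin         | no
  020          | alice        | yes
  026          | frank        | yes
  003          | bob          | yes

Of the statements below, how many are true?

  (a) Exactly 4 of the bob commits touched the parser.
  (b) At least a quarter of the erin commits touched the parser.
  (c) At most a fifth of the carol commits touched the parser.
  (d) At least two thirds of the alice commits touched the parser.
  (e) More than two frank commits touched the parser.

(a) bob: |A| = 5, |A ∩ B| = 4; needs |A ∩ B| = 4 — true.
(b) erin: |A| = 6, |A ∩ B| = 1; needs |A ∩ B| / |A| ≥ 1/4 — false.
(c) carol: |A| = 6, |A ∩ B| = 2; needs |A ∩ B| / |A| ≤ 1/5 — false.
(d) alice: |A| = 5, |A ∩ B| = 4; needs |A ∩ B| / |A| ≥ 2/3 — true.
(e) frank: |A| = 9, |A ∩ B| = 3; needs |A ∩ B| > 2 — true.

3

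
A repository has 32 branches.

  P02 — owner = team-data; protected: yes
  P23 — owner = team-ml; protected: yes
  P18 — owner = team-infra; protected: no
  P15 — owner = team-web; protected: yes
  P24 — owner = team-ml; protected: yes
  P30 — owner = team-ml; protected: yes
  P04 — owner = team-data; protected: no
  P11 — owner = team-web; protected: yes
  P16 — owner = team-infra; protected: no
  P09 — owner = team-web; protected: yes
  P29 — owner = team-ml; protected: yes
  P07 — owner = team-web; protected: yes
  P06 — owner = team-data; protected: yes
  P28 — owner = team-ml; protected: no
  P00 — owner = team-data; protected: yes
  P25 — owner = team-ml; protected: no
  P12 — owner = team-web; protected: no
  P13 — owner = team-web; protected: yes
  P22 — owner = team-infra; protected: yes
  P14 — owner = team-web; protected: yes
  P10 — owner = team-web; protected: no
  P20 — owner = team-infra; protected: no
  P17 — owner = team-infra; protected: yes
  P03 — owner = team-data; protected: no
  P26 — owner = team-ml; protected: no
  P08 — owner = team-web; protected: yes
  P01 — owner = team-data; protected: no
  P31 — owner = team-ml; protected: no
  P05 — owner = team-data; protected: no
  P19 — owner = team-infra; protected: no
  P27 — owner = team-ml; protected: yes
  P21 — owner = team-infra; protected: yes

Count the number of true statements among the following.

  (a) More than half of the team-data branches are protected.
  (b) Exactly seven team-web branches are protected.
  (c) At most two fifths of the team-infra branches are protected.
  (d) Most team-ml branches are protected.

2

(a) team-data: |A| = 7, |A ∩ B| = 3; needs |A ∩ B| > |A ∖ B| — false.
(b) team-web: |A| = 9, |A ∩ B| = 7; needs |A ∩ B| = 7 — true.
(c) team-infra: |A| = 7, |A ∩ B| = 3; needs |A ∩ B| / |A| ≤ 2/5 — false.
(d) team-ml: |A| = 9, |A ∩ B| = 5; needs |A ∩ B| > |A ∖ B| — true.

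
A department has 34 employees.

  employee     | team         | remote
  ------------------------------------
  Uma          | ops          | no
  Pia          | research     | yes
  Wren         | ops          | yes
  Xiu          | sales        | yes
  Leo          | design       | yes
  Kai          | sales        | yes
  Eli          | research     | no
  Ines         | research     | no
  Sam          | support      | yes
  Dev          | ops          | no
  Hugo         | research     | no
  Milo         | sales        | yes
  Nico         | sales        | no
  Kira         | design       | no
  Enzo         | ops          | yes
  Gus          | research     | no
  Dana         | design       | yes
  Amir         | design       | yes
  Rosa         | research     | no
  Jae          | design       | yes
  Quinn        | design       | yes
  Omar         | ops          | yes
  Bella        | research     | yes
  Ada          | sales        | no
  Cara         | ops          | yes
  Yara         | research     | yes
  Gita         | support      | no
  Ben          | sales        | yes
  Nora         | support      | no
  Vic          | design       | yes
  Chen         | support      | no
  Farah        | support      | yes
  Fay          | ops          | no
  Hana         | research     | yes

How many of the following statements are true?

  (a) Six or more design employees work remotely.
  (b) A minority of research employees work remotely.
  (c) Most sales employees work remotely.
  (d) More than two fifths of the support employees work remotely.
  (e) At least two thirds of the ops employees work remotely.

(a) design: |A| = 7, |A ∩ B| = 6; needs |A ∩ B| ≥ 6 — true.
(b) research: |A| = 9, |A ∩ B| = 4; needs |A ∩ B| < |A ∖ B| — true.
(c) sales: |A| = 6, |A ∩ B| = 4; needs |A ∩ B| > |A ∖ B| — true.
(d) support: |A| = 5, |A ∩ B| = 2; needs |A ∩ B| / |A| > 2/5 — false.
(e) ops: |A| = 7, |A ∩ B| = 4; needs |A ∩ B| / |A| ≥ 2/3 — false.

3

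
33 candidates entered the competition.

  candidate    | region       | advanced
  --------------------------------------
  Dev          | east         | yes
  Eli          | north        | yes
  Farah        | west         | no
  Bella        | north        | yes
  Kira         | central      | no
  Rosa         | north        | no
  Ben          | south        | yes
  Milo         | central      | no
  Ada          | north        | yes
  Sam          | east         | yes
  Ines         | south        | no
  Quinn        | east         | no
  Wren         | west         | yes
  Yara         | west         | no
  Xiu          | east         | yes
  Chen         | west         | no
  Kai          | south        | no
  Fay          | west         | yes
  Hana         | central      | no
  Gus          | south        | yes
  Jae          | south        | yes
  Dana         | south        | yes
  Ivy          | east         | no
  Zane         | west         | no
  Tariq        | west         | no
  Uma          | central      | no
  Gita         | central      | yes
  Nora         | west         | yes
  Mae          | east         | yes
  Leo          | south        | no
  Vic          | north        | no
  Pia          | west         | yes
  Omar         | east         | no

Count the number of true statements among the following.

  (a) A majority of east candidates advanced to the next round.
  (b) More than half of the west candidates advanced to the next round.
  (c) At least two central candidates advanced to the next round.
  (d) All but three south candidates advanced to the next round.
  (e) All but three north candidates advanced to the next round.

2

(a) east: |A| = 7, |A ∩ B| = 4; needs |A ∩ B| > |A ∖ B| — true.
(b) west: |A| = 9, |A ∩ B| = 4; needs |A ∩ B| > |A ∖ B| — false.
(c) central: |A| = 5, |A ∩ B| = 1; needs |A ∩ B| ≥ 2 — false.
(d) south: |A| = 7, |A ∩ B| = 4; needs |A ∖ B| = 3 — true.
(e) north: |A| = 5, |A ∩ B| = 3; needs |A ∖ B| = 3 — false.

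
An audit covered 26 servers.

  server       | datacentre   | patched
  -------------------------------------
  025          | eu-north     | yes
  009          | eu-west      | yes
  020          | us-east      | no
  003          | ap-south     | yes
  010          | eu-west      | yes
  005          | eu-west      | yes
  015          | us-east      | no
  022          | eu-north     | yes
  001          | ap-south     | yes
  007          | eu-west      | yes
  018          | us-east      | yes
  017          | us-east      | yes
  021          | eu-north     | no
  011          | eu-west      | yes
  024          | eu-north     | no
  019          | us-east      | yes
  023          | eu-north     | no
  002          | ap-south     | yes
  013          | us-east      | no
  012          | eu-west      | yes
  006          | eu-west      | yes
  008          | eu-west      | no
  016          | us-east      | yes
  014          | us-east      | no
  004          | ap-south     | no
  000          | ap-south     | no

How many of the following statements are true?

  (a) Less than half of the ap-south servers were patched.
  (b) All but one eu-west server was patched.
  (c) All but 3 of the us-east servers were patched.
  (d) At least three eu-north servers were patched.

(a) ap-south: |A| = 5, |A ∩ B| = 3; needs |A ∩ B| < |A ∖ B| — false.
(b) eu-west: |A| = 8, |A ∩ B| = 7; needs |A ∖ B| = 1 — true.
(c) us-east: |A| = 8, |A ∩ B| = 4; needs |A ∖ B| = 3 — false.
(d) eu-north: |A| = 5, |A ∩ B| = 2; needs |A ∩ B| ≥ 3 — false.

1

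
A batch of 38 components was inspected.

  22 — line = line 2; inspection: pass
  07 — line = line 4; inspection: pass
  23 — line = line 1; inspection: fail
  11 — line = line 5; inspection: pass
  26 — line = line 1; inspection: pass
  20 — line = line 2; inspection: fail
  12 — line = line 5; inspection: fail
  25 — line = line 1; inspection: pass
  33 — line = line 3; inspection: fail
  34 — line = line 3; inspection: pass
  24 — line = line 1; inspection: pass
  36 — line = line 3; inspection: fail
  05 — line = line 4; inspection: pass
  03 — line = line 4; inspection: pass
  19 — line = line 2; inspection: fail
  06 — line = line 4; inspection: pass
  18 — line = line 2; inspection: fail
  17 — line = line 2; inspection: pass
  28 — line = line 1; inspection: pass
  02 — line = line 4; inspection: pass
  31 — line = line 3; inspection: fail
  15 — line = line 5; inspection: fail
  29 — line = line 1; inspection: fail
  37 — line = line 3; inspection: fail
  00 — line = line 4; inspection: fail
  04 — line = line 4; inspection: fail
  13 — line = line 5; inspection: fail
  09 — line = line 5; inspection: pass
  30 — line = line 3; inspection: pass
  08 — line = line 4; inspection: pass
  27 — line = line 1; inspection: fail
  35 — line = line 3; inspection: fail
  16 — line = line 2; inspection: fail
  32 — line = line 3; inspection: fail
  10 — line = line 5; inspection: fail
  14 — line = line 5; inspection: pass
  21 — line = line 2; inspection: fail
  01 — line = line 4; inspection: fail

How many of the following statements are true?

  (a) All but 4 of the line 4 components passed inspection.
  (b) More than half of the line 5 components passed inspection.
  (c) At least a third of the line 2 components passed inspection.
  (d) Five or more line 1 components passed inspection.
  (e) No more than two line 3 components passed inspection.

(a) line 4: |A| = 9, |A ∩ B| = 6; needs |A ∖ B| = 4 — false.
(b) line 5: |A| = 7, |A ∩ B| = 3; needs |A ∩ B| > |A ∖ B| — false.
(c) line 2: |A| = 7, |A ∩ B| = 2; needs |A ∩ B| / |A| ≥ 1/3 — false.
(d) line 1: |A| = 7, |A ∩ B| = 4; needs |A ∩ B| ≥ 5 — false.
(e) line 3: |A| = 8, |A ∩ B| = 2; needs |A ∩ B| ≤ 2 — true.

1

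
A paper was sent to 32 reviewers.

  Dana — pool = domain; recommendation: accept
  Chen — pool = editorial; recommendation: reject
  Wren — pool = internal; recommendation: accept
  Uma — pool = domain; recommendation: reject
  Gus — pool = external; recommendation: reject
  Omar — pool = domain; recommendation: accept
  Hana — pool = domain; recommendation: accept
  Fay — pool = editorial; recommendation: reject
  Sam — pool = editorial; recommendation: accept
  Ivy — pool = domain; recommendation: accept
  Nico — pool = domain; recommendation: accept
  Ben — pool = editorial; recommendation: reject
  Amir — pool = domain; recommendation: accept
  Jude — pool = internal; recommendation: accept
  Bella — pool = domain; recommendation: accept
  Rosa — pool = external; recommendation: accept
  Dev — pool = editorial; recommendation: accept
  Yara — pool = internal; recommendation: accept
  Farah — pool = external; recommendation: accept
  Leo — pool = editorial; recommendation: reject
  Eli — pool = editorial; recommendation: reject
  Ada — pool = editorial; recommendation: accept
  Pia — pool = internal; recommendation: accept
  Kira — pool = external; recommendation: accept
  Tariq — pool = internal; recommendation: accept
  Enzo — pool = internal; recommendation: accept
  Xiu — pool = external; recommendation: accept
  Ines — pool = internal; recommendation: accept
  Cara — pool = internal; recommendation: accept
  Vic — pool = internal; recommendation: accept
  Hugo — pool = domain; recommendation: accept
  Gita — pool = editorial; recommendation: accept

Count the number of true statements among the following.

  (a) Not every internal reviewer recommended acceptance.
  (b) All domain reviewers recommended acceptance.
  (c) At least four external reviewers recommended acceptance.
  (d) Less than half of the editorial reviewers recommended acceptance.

2

(a) internal: |A| = 9, |A ∩ B| = 9; needs A ⊄ B (|A ∖ B| ≥ 1) — false.
(b) domain: |A| = 9, |A ∩ B| = 8; needs A ⊆ B, i.e. every element of A is in B (|A ∖ B| = 0) — false.
(c) external: |A| = 5, |A ∩ B| = 4; needs |A ∩ B| ≥ 4 — true.
(d) editorial: |A| = 9, |A ∩ B| = 4; needs |A ∩ B| < |A ∖ B| — true.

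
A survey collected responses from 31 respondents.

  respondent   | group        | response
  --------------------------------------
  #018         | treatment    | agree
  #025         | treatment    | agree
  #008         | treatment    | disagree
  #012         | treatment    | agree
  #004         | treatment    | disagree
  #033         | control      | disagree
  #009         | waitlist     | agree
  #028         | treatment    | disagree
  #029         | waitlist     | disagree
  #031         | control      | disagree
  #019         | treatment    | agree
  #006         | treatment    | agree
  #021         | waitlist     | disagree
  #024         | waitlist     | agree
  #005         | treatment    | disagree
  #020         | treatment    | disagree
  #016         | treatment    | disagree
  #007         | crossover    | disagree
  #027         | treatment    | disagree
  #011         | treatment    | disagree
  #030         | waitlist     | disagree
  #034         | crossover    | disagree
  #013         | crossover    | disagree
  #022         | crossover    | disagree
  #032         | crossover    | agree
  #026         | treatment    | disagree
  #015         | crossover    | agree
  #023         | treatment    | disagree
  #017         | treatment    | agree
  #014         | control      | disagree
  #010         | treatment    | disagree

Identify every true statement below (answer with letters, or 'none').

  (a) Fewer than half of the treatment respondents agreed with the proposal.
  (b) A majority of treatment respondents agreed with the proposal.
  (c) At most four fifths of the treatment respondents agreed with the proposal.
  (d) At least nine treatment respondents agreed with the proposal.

|A| = 17, |A ∩ B| = 6, |A ∖ B| = 11.
(a) |A ∩ B| < |A ∖ B|: holds.
(b) |A ∩ B| > |A ∖ B|: fails.
(c) |A ∩ B| / |A| ≤ 4/5: holds.
(d) |A ∩ B| ≥ 9: fails.

(a), (c)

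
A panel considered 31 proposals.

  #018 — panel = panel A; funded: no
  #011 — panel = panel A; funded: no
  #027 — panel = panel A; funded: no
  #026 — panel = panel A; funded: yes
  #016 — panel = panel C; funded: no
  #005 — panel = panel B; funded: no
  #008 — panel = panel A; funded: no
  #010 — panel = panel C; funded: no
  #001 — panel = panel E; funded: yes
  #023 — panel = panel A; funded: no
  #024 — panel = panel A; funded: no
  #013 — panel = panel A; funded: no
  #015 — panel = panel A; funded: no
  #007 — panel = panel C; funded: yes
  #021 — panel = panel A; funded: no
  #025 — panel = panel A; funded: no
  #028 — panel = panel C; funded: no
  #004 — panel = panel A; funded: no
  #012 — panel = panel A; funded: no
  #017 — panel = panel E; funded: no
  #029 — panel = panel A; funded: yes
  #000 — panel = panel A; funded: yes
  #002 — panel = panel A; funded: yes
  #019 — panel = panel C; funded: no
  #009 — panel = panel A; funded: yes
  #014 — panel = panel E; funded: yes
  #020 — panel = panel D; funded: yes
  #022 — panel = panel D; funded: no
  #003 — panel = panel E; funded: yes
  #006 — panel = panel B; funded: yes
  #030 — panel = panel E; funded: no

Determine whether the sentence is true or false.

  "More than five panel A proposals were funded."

Truth condition: |A ∩ B| > 5.
|A| = 17, |A ∩ B| = 5, |A ∖ B| = 12.
|A ∩ B| = 5, so the statement is false.

False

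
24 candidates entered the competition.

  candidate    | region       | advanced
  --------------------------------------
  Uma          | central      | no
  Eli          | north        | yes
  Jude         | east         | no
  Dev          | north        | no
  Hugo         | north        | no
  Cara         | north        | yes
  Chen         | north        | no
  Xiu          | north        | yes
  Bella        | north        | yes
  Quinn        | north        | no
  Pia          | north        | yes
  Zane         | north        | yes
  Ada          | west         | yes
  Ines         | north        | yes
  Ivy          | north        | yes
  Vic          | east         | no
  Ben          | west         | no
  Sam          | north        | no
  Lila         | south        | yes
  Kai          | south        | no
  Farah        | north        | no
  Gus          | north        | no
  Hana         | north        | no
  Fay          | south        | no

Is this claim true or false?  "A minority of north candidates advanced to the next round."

False

'A minority of north candidates advanced to the next round' holds iff |A ∩ B| < |A ∖ B|.
|A| = 16, |A ∩ B| = 8, |A ∖ B| = 8.
8 = 8, so the statement is false.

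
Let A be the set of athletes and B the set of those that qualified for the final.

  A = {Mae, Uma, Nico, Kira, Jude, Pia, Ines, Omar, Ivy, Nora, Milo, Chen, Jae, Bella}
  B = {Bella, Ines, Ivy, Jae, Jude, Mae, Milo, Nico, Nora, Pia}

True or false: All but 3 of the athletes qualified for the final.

False

Truth condition: |A ∖ B| = 3.
A (the restrictor) = {Mae, Uma, Nico, Kira, Jude, Pia, Ines, Omar, Ivy, Nora, Milo, Chen, Jae, Bella}, |A| = 14.
A ∖ B = {Uma, Kira, Omar, Chen}, so |A ∖ B| = 4.
|A ∖ B| = 4, so the statement is false.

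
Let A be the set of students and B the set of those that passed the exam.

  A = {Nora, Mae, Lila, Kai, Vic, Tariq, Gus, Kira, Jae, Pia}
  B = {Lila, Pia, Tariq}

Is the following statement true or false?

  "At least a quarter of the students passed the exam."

'At least a quarter of the students passed the exam' holds iff |A ∩ B| / |A| ≥ 1/4.
A (the restrictor) = {Nora, Mae, Lila, Kai, Vic, Tariq, Gus, Kira, Jae, Pia}, |A| = 10.
A ∩ B = {Lila, Tariq, Pia}, so |A ∩ B| = 3.
A ∖ B = {Nora, Mae, Kai, Vic, Gus, Kira, Jae}, so |A ∖ B| = 7.
|A ∩ B|/|A| = 3/10, so the statement is true.

True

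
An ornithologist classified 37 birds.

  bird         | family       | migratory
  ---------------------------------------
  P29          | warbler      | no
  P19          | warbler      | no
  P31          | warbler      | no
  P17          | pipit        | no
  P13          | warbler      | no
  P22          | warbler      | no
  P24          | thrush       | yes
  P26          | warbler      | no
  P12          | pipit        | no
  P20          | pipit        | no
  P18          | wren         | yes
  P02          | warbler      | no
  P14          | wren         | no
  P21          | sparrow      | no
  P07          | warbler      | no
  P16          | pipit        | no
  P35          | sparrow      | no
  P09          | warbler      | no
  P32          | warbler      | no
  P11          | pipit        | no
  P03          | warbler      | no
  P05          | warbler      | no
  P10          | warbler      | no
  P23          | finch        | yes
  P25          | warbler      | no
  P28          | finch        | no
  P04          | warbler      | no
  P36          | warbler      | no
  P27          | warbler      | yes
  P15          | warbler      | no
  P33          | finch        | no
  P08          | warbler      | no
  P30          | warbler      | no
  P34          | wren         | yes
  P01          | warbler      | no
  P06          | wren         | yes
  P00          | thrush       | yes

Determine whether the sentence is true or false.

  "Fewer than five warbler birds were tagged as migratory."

True

The determiner here denotes the relation: |A ∩ B| < 5.
|A| = 21, |A ∩ B| = 1, |A ∖ B| = 20.
|A ∩ B| = 1, so the statement is true.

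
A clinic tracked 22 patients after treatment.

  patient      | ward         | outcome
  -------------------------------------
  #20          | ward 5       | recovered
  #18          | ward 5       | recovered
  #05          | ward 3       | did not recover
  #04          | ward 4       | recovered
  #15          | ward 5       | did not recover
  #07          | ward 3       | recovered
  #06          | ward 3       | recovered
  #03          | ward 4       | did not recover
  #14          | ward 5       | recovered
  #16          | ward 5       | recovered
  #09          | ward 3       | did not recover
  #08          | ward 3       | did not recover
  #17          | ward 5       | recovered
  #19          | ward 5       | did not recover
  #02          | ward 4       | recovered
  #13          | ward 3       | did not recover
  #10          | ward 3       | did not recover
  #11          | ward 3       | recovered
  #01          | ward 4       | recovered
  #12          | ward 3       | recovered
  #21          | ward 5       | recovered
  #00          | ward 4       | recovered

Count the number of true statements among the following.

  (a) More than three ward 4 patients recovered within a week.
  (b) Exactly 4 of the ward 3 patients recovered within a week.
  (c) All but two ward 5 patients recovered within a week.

3

(a) ward 4: |A| = 5, |A ∩ B| = 4; needs |A ∩ B| > 3 — true.
(b) ward 3: |A| = 9, |A ∩ B| = 4; needs |A ∩ B| = 4 — true.
(c) ward 5: |A| = 8, |A ∩ B| = 6; needs |A ∖ B| = 2 — true.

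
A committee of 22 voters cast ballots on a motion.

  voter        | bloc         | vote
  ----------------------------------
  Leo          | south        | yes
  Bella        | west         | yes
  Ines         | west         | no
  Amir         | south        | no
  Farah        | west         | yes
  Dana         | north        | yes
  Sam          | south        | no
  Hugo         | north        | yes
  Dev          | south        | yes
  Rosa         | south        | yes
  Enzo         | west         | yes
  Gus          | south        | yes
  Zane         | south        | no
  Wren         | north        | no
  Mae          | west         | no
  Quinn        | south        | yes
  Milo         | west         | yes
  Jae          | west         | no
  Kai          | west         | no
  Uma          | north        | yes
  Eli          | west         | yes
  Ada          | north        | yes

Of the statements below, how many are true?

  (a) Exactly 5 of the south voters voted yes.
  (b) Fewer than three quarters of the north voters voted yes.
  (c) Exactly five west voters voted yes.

2

(a) south: |A| = 8, |A ∩ B| = 5; needs |A ∩ B| = 5 — true.
(b) north: |A| = 5, |A ∩ B| = 4; needs |A ∩ B| / |A| < 3/4 — false.
(c) west: |A| = 9, |A ∩ B| = 5; needs |A ∩ B| = 5 — true.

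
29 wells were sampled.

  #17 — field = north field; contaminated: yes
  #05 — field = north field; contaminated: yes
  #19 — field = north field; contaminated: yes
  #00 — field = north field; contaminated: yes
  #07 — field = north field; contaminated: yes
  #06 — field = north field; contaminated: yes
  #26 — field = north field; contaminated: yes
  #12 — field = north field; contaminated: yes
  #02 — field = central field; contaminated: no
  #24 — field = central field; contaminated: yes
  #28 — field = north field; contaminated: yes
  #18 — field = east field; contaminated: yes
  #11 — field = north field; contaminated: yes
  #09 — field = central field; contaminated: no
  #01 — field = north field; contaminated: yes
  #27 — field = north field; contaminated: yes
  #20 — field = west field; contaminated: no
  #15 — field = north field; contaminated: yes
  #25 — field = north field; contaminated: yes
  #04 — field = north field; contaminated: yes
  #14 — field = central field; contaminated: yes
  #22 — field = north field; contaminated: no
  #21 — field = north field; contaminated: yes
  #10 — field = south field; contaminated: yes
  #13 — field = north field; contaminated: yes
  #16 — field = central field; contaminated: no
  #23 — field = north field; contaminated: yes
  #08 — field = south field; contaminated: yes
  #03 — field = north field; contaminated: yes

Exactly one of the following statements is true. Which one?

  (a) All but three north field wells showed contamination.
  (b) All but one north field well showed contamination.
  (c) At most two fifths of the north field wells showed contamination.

(b)

|A| = 20, |A ∩ B| = 19, |A ∖ B| = 1.
(a) requires |A ∖ B| = 3: false.
(b) requires |A ∖ B| = 1: true.
(c) requires |A ∩ B| / |A| ≤ 2/5: false.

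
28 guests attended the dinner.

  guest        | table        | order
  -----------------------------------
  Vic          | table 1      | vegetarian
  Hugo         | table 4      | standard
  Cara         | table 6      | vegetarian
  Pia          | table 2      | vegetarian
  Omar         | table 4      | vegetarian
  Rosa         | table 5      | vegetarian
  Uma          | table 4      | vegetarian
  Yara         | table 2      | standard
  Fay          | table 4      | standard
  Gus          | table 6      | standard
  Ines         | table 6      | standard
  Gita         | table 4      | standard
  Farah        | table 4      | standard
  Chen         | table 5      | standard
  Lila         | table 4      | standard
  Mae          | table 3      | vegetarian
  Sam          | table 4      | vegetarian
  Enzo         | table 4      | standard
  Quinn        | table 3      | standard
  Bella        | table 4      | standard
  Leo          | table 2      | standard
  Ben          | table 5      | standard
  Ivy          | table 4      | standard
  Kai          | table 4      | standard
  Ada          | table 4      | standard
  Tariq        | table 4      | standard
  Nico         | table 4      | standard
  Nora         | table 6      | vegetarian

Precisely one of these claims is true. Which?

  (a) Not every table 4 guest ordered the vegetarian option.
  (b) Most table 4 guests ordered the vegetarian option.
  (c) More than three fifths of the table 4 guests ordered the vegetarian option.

(a)

|A| = 15, |A ∩ B| = 3, |A ∖ B| = 12.
(a) requires A ⊄ B (|A ∖ B| ≥ 1): true.
(b) requires |A ∩ B| > |A ∖ B|: false.
(c) requires |A ∩ B| / |A| > 3/5: false.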